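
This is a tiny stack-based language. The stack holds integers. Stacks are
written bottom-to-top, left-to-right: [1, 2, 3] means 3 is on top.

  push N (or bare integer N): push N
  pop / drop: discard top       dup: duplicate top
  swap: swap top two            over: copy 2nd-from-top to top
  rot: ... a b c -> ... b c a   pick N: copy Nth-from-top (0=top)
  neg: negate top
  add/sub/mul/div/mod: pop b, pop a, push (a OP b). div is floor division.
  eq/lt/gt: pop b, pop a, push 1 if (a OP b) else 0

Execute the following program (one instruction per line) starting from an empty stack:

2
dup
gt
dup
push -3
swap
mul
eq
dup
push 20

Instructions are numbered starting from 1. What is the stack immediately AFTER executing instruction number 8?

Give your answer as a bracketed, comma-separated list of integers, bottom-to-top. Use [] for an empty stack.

Answer: [1]

Derivation:
Step 1 ('2'): [2]
Step 2 ('dup'): [2, 2]
Step 3 ('gt'): [0]
Step 4 ('dup'): [0, 0]
Step 5 ('push -3'): [0, 0, -3]
Step 6 ('swap'): [0, -3, 0]
Step 7 ('mul'): [0, 0]
Step 8 ('eq'): [1]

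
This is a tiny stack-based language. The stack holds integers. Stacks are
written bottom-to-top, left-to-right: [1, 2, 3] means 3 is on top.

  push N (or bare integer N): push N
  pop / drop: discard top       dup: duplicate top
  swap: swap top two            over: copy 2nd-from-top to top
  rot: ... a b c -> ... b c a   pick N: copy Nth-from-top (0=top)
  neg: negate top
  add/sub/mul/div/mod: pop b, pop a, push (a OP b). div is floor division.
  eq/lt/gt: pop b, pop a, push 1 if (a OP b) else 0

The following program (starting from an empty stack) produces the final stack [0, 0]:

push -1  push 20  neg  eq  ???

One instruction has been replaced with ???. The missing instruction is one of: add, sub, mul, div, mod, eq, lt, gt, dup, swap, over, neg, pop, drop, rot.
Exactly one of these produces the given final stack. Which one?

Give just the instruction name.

Answer: dup

Derivation:
Stack before ???: [0]
Stack after ???:  [0, 0]
The instruction that transforms [0] -> [0, 0] is: dup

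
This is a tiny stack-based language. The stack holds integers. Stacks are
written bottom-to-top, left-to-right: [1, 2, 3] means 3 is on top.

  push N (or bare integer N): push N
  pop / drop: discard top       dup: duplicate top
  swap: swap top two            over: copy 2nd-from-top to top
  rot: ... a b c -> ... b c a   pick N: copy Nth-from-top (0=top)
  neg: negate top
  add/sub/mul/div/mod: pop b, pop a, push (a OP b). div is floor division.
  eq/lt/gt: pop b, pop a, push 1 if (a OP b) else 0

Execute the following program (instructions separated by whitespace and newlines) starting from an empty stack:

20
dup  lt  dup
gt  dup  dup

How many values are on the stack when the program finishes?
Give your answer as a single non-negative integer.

Answer: 3

Derivation:
After 'push 20': stack = [20] (depth 1)
After 'dup': stack = [20, 20] (depth 2)
After 'lt': stack = [0] (depth 1)
After 'dup': stack = [0, 0] (depth 2)
After 'gt': stack = [0] (depth 1)
After 'dup': stack = [0, 0] (depth 2)
After 'dup': stack = [0, 0, 0] (depth 3)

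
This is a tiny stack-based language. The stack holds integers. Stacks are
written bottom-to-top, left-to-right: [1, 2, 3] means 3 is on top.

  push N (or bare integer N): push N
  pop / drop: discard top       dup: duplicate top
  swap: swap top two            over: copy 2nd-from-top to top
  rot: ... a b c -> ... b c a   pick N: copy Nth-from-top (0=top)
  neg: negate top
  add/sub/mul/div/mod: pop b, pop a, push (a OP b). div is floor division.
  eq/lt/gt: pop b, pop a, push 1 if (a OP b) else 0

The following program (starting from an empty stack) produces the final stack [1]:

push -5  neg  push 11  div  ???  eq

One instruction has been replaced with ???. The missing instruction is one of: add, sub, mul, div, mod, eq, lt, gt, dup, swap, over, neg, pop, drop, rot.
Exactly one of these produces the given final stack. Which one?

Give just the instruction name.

Answer: dup

Derivation:
Stack before ???: [0]
Stack after ???:  [0, 0]
The instruction that transforms [0] -> [0, 0] is: dup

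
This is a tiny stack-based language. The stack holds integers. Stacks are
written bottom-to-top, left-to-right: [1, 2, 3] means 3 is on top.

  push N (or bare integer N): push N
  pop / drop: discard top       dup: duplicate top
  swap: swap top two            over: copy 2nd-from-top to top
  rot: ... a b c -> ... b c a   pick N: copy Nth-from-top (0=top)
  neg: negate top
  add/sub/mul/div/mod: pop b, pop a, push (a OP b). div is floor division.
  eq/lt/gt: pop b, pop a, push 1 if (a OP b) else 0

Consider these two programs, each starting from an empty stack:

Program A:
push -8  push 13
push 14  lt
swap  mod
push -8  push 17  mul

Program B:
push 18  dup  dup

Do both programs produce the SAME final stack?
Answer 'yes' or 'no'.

Answer: no

Derivation:
Program A trace:
  After 'push -8': [-8]
  After 'push 13': [-8, 13]
  After 'push 14': [-8, 13, 14]
  After 'lt': [-8, 1]
  After 'swap': [1, -8]
  After 'mod': [-7]
  After 'push -8': [-7, -8]
  After 'push 17': [-7, -8, 17]
  After 'mul': [-7, -136]
Program A final stack: [-7, -136]

Program B trace:
  After 'push 18': [18]
  After 'dup': [18, 18]
  After 'dup': [18, 18, 18]
Program B final stack: [18, 18, 18]
Same: no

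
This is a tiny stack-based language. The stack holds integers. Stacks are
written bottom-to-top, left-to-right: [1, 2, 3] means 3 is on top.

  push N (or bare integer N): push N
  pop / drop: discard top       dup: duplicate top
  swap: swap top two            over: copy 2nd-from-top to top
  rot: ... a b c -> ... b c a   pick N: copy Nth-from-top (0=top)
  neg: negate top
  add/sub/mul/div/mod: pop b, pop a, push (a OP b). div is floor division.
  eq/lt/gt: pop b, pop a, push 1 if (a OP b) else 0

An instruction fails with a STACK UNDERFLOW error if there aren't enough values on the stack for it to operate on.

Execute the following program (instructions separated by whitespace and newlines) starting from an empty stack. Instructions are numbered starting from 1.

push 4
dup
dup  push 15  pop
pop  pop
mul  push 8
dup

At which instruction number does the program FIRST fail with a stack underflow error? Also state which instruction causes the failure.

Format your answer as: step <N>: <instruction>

Answer: step 8: mul

Derivation:
Step 1 ('push 4'): stack = [4], depth = 1
Step 2 ('dup'): stack = [4, 4], depth = 2
Step 3 ('dup'): stack = [4, 4, 4], depth = 3
Step 4 ('push 15'): stack = [4, 4, 4, 15], depth = 4
Step 5 ('pop'): stack = [4, 4, 4], depth = 3
Step 6 ('pop'): stack = [4, 4], depth = 2
Step 7 ('pop'): stack = [4], depth = 1
Step 8 ('mul'): needs 2 value(s) but depth is 1 — STACK UNDERFLOW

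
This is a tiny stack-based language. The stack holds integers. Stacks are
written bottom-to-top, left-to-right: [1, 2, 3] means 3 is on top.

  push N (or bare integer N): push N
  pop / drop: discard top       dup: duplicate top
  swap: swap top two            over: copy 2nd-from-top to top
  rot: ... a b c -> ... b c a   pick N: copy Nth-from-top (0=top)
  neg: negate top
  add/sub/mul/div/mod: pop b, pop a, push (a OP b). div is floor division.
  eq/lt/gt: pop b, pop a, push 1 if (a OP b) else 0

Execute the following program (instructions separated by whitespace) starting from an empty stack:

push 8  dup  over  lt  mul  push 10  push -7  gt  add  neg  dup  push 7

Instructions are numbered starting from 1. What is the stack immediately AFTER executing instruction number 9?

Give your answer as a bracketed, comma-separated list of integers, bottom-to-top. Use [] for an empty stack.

Step 1 ('push 8'): [8]
Step 2 ('dup'): [8, 8]
Step 3 ('over'): [8, 8, 8]
Step 4 ('lt'): [8, 0]
Step 5 ('mul'): [0]
Step 6 ('push 10'): [0, 10]
Step 7 ('push -7'): [0, 10, -7]
Step 8 ('gt'): [0, 1]
Step 9 ('add'): [1]

Answer: [1]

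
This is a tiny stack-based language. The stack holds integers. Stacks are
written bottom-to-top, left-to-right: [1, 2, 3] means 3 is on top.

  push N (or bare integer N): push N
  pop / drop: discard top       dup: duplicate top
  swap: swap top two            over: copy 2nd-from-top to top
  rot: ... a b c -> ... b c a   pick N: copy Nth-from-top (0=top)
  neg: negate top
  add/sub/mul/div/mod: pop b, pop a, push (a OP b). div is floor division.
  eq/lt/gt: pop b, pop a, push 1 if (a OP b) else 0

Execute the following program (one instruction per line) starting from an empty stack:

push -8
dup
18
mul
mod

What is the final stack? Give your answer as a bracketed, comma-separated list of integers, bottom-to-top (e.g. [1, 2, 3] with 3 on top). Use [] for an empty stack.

After 'push -8': [-8]
After 'dup': [-8, -8]
After 'push 18': [-8, -8, 18]
After 'mul': [-8, -144]
After 'mod': [-8]

Answer: [-8]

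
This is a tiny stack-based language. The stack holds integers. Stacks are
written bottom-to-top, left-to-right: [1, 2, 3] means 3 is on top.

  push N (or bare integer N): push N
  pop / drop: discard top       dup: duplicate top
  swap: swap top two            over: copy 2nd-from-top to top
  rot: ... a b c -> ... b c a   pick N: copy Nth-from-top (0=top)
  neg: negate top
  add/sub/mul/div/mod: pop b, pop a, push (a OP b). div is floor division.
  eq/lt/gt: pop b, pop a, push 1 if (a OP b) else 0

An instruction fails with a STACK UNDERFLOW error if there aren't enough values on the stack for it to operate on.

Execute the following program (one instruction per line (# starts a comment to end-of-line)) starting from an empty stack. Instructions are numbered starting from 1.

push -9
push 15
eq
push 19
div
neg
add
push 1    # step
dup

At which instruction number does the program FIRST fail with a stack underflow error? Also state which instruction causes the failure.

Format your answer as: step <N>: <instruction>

Step 1 ('push -9'): stack = [-9], depth = 1
Step 2 ('push 15'): stack = [-9, 15], depth = 2
Step 3 ('eq'): stack = [0], depth = 1
Step 4 ('push 19'): stack = [0, 19], depth = 2
Step 5 ('div'): stack = [0], depth = 1
Step 6 ('neg'): stack = [0], depth = 1
Step 7 ('add'): needs 2 value(s) but depth is 1 — STACK UNDERFLOW

Answer: step 7: add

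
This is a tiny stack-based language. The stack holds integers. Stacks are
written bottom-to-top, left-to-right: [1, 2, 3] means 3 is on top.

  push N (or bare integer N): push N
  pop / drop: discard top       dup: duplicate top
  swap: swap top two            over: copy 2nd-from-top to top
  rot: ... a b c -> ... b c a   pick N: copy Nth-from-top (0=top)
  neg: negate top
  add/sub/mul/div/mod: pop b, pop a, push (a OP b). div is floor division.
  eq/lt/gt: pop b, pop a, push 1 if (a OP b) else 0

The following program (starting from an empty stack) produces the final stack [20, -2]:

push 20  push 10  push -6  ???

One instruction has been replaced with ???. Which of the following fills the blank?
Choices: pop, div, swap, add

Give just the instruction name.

Stack before ???: [20, 10, -6]
Stack after ???:  [20, -2]
Checking each choice:
  pop: produces [20, 10]
  div: MATCH
  swap: produces [20, -6, 10]
  add: produces [20, 4]


Answer: div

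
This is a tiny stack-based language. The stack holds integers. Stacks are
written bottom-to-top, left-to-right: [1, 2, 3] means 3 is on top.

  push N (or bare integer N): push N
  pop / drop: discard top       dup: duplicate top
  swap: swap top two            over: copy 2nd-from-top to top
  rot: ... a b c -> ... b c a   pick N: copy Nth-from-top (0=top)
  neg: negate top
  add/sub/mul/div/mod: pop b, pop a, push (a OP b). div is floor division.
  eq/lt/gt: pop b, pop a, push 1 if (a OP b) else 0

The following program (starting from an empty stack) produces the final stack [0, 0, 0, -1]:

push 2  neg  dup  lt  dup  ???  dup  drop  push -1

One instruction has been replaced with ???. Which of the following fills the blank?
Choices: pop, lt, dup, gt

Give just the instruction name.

Stack before ???: [0, 0]
Stack after ???:  [0, 0, 0]
Checking each choice:
  pop: produces [0, -1]
  lt: produces [0, -1]
  dup: MATCH
  gt: produces [0, -1]


Answer: dup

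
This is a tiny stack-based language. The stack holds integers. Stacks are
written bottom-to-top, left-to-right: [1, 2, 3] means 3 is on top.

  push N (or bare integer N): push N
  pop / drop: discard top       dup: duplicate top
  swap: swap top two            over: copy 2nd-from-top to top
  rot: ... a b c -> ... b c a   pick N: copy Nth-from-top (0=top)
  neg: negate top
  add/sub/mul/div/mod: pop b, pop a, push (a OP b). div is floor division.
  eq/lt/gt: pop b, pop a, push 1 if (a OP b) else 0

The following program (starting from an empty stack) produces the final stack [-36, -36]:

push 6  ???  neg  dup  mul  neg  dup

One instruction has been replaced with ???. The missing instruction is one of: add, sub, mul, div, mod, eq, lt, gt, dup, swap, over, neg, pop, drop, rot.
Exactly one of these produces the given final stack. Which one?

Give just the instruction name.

Answer: neg

Derivation:
Stack before ???: [6]
Stack after ???:  [-6]
The instruction that transforms [6] -> [-6] is: neg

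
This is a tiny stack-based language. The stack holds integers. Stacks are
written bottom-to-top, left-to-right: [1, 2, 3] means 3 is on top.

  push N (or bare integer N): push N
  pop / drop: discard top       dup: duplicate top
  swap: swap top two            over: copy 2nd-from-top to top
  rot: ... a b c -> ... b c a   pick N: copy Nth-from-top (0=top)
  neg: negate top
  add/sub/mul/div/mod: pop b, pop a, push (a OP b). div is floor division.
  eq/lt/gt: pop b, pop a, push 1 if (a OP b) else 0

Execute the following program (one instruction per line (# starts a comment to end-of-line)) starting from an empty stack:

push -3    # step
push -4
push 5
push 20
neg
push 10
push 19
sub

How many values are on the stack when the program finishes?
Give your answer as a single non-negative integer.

Answer: 5

Derivation:
After 'push -3': stack = [-3] (depth 1)
After 'push -4': stack = [-3, -4] (depth 2)
After 'push 5': stack = [-3, -4, 5] (depth 3)
After 'push 20': stack = [-3, -4, 5, 20] (depth 4)
After 'neg': stack = [-3, -4, 5, -20] (depth 4)
After 'push 10': stack = [-3, -4, 5, -20, 10] (depth 5)
After 'push 19': stack = [-3, -4, 5, -20, 10, 19] (depth 6)
After 'sub': stack = [-3, -4, 5, -20, -9] (depth 5)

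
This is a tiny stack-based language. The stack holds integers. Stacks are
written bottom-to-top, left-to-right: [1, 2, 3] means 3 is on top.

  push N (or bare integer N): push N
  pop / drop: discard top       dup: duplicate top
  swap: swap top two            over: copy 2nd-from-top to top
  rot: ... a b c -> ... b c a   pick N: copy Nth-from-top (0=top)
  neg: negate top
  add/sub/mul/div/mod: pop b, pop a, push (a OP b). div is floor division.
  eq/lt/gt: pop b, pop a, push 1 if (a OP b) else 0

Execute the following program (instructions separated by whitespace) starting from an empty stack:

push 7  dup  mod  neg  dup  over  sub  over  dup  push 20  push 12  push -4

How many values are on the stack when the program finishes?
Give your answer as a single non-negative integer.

After 'push 7': stack = [7] (depth 1)
After 'dup': stack = [7, 7] (depth 2)
After 'mod': stack = [0] (depth 1)
After 'neg': stack = [0] (depth 1)
After 'dup': stack = [0, 0] (depth 2)
After 'over': stack = [0, 0, 0] (depth 3)
After 'sub': stack = [0, 0] (depth 2)
After 'over': stack = [0, 0, 0] (depth 3)
After 'dup': stack = [0, 0, 0, 0] (depth 4)
After 'push 20': stack = [0, 0, 0, 0, 20] (depth 5)
After 'push 12': stack = [0, 0, 0, 0, 20, 12] (depth 6)
After 'push -4': stack = [0, 0, 0, 0, 20, 12, -4] (depth 7)

Answer: 7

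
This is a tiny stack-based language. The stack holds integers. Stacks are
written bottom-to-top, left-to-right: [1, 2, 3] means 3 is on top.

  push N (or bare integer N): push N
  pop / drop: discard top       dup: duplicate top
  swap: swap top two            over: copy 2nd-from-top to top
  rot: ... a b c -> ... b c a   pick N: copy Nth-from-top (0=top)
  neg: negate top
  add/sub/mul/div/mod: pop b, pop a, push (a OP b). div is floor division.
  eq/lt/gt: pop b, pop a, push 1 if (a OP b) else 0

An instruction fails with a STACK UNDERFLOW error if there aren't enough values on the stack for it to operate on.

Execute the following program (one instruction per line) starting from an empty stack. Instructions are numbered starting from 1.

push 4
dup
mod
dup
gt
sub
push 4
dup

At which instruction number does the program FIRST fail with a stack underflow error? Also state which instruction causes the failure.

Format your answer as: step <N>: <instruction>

Answer: step 6: sub

Derivation:
Step 1 ('push 4'): stack = [4], depth = 1
Step 2 ('dup'): stack = [4, 4], depth = 2
Step 3 ('mod'): stack = [0], depth = 1
Step 4 ('dup'): stack = [0, 0], depth = 2
Step 5 ('gt'): stack = [0], depth = 1
Step 6 ('sub'): needs 2 value(s) but depth is 1 — STACK UNDERFLOW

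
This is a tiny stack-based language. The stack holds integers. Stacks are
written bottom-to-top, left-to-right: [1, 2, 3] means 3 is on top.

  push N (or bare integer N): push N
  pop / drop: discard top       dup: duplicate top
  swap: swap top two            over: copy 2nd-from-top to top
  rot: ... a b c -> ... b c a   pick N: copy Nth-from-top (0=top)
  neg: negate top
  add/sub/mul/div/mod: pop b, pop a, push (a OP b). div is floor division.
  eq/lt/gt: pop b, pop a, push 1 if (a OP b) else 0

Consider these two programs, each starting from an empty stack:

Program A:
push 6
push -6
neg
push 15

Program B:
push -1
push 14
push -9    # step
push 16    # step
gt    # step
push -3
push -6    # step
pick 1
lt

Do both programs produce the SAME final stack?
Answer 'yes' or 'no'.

Answer: no

Derivation:
Program A trace:
  After 'push 6': [6]
  After 'push -6': [6, -6]
  After 'neg': [6, 6]
  After 'push 15': [6, 6, 15]
Program A final stack: [6, 6, 15]

Program B trace:
  After 'push -1': [-1]
  After 'push 14': [-1, 14]
  After 'push -9': [-1, 14, -9]
  After 'push 16': [-1, 14, -9, 16]
  After 'gt': [-1, 14, 0]
  After 'push -3': [-1, 14, 0, -3]
  After 'push -6': [-1, 14, 0, -3, -6]
  After 'pick 1': [-1, 14, 0, -3, -6, -3]
  After 'lt': [-1, 14, 0, -3, 1]
Program B final stack: [-1, 14, 0, -3, 1]
Same: no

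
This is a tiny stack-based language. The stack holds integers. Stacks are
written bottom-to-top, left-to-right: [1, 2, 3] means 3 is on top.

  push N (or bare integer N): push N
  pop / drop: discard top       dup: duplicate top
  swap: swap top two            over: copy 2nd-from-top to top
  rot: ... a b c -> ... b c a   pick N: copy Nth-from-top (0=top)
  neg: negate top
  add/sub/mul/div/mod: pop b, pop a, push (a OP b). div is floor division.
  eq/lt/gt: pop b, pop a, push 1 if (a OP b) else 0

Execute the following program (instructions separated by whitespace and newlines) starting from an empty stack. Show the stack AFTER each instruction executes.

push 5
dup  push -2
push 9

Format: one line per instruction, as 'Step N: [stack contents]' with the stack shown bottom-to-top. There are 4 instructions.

Step 1: [5]
Step 2: [5, 5]
Step 3: [5, 5, -2]
Step 4: [5, 5, -2, 9]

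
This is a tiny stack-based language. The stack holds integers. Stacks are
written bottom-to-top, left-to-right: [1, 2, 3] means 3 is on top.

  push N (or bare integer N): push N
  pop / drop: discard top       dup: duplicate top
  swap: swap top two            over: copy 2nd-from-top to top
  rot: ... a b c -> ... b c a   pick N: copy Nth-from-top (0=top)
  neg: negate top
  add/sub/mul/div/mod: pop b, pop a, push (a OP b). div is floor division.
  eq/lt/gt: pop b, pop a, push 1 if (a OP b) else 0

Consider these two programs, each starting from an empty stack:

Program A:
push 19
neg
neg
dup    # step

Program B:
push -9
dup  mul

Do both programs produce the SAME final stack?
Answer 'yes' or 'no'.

Program A trace:
  After 'push 19': [19]
  After 'neg': [-19]
  After 'neg': [19]
  After 'dup': [19, 19]
Program A final stack: [19, 19]

Program B trace:
  After 'push -9': [-9]
  After 'dup': [-9, -9]
  After 'mul': [81]
Program B final stack: [81]
Same: no

Answer: no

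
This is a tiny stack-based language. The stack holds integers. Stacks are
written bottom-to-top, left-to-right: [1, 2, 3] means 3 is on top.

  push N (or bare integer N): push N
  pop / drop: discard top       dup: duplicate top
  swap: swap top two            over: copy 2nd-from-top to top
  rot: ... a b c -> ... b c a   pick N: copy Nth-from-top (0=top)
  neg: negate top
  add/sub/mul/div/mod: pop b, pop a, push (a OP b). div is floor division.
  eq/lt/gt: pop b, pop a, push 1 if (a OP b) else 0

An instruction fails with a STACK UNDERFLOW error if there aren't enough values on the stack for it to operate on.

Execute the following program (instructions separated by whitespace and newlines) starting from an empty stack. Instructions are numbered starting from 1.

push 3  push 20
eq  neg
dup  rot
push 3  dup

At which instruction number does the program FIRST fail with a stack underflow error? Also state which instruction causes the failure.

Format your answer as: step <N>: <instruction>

Answer: step 6: rot

Derivation:
Step 1 ('push 3'): stack = [3], depth = 1
Step 2 ('push 20'): stack = [3, 20], depth = 2
Step 3 ('eq'): stack = [0], depth = 1
Step 4 ('neg'): stack = [0], depth = 1
Step 5 ('dup'): stack = [0, 0], depth = 2
Step 6 ('rot'): needs 3 value(s) but depth is 2 — STACK UNDERFLOW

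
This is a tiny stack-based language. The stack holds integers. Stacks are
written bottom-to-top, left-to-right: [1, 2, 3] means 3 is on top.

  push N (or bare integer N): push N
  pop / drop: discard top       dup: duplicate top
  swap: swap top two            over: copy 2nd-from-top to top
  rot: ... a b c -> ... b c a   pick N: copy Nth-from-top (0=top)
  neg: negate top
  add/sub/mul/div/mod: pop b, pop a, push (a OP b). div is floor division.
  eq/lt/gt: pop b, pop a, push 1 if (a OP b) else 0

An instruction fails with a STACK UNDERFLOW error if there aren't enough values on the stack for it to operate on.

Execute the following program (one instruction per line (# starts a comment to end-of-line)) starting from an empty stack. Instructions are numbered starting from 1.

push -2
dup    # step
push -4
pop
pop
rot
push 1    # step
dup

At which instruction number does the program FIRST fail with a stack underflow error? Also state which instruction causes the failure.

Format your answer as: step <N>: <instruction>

Answer: step 6: rot

Derivation:
Step 1 ('push -2'): stack = [-2], depth = 1
Step 2 ('dup'): stack = [-2, -2], depth = 2
Step 3 ('push -4'): stack = [-2, -2, -4], depth = 3
Step 4 ('pop'): stack = [-2, -2], depth = 2
Step 5 ('pop'): stack = [-2], depth = 1
Step 6 ('rot'): needs 3 value(s) but depth is 1 — STACK UNDERFLOW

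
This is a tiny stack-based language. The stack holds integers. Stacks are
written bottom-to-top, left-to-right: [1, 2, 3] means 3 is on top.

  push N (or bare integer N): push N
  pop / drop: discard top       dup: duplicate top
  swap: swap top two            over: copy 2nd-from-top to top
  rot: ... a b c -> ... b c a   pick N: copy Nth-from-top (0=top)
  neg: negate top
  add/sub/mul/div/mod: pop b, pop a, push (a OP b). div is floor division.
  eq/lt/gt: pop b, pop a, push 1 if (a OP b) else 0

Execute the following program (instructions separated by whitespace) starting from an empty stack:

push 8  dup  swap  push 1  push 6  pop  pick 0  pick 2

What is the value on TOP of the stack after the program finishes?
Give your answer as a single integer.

After 'push 8': [8]
After 'dup': [8, 8]
After 'swap': [8, 8]
After 'push 1': [8, 8, 1]
After 'push 6': [8, 8, 1, 6]
After 'pop': [8, 8, 1]
After 'pick 0': [8, 8, 1, 1]
After 'pick 2': [8, 8, 1, 1, 8]

Answer: 8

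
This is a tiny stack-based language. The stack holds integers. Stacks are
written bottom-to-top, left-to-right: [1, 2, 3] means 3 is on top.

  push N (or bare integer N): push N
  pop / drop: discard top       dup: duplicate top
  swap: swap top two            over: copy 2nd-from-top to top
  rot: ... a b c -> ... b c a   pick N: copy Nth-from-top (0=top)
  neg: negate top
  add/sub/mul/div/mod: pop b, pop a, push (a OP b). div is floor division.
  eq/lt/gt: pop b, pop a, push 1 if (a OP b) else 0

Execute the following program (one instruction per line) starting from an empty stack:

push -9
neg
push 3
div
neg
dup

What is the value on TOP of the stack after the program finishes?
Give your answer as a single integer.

Answer: -3

Derivation:
After 'push -9': [-9]
After 'neg': [9]
After 'push 3': [9, 3]
After 'div': [3]
After 'neg': [-3]
After 'dup': [-3, -3]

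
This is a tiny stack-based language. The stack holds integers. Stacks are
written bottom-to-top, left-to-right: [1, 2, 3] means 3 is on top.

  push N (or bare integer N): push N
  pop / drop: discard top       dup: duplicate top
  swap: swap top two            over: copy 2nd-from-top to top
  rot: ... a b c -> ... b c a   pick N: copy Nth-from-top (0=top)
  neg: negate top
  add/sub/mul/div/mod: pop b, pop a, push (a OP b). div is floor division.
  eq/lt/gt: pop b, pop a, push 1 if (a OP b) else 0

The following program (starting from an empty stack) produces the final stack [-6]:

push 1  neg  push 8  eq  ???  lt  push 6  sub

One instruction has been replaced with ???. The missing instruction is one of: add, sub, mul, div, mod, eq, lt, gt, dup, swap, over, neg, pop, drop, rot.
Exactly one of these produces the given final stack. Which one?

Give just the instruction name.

Stack before ???: [0]
Stack after ???:  [0, 0]
The instruction that transforms [0] -> [0, 0] is: dup

Answer: dup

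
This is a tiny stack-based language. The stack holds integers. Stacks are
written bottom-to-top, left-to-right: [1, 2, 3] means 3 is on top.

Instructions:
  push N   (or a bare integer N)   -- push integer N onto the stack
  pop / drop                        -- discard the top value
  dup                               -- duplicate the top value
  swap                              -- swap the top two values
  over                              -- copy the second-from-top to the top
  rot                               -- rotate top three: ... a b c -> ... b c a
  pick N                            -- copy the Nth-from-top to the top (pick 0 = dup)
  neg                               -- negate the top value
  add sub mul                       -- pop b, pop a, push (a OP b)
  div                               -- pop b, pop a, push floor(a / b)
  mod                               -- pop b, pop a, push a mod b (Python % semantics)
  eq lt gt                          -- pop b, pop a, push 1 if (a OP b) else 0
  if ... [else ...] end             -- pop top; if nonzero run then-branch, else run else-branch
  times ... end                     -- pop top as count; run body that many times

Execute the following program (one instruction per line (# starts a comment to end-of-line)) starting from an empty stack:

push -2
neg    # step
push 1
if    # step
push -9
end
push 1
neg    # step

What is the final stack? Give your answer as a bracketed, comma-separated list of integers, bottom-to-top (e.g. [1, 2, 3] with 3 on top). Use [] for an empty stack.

Answer: [2, -9, -1]

Derivation:
After 'push -2': [-2]
After 'neg': [2]
After 'push 1': [2, 1]
After 'if': [2]
After 'push -9': [2, -9]
After 'push 1': [2, -9, 1]
After 'neg': [2, -9, -1]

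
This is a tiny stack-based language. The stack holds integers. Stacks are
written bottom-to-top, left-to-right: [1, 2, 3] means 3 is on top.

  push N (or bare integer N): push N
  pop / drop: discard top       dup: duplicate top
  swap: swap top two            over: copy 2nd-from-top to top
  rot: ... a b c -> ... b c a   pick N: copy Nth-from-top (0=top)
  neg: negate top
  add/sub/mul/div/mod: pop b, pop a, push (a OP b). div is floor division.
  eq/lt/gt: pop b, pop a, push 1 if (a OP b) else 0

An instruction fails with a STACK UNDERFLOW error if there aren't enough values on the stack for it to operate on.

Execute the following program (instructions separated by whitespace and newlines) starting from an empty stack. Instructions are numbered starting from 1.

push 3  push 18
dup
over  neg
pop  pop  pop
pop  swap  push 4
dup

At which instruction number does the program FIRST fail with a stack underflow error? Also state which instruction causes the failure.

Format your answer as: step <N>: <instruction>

Answer: step 10: swap

Derivation:
Step 1 ('push 3'): stack = [3], depth = 1
Step 2 ('push 18'): stack = [3, 18], depth = 2
Step 3 ('dup'): stack = [3, 18, 18], depth = 3
Step 4 ('over'): stack = [3, 18, 18, 18], depth = 4
Step 5 ('neg'): stack = [3, 18, 18, -18], depth = 4
Step 6 ('pop'): stack = [3, 18, 18], depth = 3
Step 7 ('pop'): stack = [3, 18], depth = 2
Step 8 ('pop'): stack = [3], depth = 1
Step 9 ('pop'): stack = [], depth = 0
Step 10 ('swap'): needs 2 value(s) but depth is 0 — STACK UNDERFLOW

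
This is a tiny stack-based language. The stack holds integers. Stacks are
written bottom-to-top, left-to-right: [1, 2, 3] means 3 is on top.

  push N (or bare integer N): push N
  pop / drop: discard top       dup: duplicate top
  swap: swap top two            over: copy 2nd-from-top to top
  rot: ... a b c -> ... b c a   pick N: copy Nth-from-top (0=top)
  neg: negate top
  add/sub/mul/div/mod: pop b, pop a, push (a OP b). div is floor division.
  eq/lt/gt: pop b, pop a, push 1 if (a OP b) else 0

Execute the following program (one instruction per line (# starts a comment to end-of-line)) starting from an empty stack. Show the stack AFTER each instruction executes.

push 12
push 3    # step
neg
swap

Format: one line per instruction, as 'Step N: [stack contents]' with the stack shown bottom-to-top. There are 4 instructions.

Step 1: [12]
Step 2: [12, 3]
Step 3: [12, -3]
Step 4: [-3, 12]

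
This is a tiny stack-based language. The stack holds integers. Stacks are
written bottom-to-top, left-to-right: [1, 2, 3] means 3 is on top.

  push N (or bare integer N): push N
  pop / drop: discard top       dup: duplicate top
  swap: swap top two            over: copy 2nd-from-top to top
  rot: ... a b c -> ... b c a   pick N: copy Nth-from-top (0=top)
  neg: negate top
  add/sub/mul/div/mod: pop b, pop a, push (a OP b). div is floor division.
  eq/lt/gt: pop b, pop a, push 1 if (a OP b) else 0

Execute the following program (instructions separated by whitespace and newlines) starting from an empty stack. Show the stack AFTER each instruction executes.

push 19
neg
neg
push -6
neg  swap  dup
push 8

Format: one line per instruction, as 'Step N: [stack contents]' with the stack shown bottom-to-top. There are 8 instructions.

Step 1: [19]
Step 2: [-19]
Step 3: [19]
Step 4: [19, -6]
Step 5: [19, 6]
Step 6: [6, 19]
Step 7: [6, 19, 19]
Step 8: [6, 19, 19, 8]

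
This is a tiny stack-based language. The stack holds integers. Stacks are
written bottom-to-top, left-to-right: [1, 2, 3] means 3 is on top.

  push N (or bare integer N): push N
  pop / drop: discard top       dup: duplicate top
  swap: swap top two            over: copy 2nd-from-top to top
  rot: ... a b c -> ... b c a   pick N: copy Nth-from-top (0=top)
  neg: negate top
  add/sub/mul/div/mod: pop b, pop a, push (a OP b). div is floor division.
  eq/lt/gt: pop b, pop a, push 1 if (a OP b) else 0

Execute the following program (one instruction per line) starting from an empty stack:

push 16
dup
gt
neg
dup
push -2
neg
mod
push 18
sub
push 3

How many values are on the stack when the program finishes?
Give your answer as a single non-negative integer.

After 'push 16': stack = [16] (depth 1)
After 'dup': stack = [16, 16] (depth 2)
After 'gt': stack = [0] (depth 1)
After 'neg': stack = [0] (depth 1)
After 'dup': stack = [0, 0] (depth 2)
After 'push -2': stack = [0, 0, -2] (depth 3)
After 'neg': stack = [0, 0, 2] (depth 3)
After 'mod': stack = [0, 0] (depth 2)
After 'push 18': stack = [0, 0, 18] (depth 3)
After 'sub': stack = [0, -18] (depth 2)
After 'push 3': stack = [0, -18, 3] (depth 3)

Answer: 3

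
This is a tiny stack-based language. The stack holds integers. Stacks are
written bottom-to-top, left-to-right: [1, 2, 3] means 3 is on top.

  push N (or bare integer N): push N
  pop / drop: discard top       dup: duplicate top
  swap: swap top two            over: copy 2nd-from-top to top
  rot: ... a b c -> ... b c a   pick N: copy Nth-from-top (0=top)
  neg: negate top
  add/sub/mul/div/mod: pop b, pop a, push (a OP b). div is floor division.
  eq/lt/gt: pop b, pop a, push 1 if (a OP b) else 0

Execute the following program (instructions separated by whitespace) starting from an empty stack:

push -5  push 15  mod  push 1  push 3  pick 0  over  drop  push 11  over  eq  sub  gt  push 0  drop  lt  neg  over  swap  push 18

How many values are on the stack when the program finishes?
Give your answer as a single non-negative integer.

Answer: 4

Derivation:
After 'push -5': stack = [-5] (depth 1)
After 'push 15': stack = [-5, 15] (depth 2)
After 'mod': stack = [10] (depth 1)
After 'push 1': stack = [10, 1] (depth 2)
After 'push 3': stack = [10, 1, 3] (depth 3)
After 'pick 0': stack = [10, 1, 3, 3] (depth 4)
After 'over': stack = [10, 1, 3, 3, 3] (depth 5)
After 'drop': stack = [10, 1, 3, 3] (depth 4)
After 'push 11': stack = [10, 1, 3, 3, 11] (depth 5)
After 'over': stack = [10, 1, 3, 3, 11, 3] (depth 6)
After 'eq': stack = [10, 1, 3, 3, 0] (depth 5)
After 'sub': stack = [10, 1, 3, 3] (depth 4)
After 'gt': stack = [10, 1, 0] (depth 3)
After 'push 0': stack = [10, 1, 0, 0] (depth 4)
After 'drop': stack = [10, 1, 0] (depth 3)
After 'lt': stack = [10, 0] (depth 2)
After 'neg': stack = [10, 0] (depth 2)
After 'over': stack = [10, 0, 10] (depth 3)
After 'swap': stack = [10, 10, 0] (depth 3)
After 'push 18': stack = [10, 10, 0, 18] (depth 4)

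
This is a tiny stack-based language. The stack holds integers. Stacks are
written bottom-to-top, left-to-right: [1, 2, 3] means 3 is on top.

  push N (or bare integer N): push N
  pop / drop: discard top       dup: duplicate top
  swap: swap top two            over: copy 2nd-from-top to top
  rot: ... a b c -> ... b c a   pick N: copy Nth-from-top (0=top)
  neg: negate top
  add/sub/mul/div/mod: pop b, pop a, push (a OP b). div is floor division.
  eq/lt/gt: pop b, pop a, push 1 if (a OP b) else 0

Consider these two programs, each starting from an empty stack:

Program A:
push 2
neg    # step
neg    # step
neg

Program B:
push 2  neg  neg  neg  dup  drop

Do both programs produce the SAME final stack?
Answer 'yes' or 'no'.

Answer: yes

Derivation:
Program A trace:
  After 'push 2': [2]
  After 'neg': [-2]
  After 'neg': [2]
  After 'neg': [-2]
Program A final stack: [-2]

Program B trace:
  After 'push 2': [2]
  After 'neg': [-2]
  After 'neg': [2]
  After 'neg': [-2]
  After 'dup': [-2, -2]
  After 'drop': [-2]
Program B final stack: [-2]
Same: yes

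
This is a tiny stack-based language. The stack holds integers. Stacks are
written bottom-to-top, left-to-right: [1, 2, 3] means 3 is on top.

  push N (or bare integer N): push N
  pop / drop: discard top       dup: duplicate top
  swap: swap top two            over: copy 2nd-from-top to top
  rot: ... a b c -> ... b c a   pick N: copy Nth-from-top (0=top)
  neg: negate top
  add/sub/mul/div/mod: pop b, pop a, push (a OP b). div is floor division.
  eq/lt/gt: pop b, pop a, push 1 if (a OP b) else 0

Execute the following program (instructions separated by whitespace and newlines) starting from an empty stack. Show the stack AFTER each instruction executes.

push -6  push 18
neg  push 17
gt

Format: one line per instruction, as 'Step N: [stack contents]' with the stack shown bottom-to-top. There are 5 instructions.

Step 1: [-6]
Step 2: [-6, 18]
Step 3: [-6, -18]
Step 4: [-6, -18, 17]
Step 5: [-6, 0]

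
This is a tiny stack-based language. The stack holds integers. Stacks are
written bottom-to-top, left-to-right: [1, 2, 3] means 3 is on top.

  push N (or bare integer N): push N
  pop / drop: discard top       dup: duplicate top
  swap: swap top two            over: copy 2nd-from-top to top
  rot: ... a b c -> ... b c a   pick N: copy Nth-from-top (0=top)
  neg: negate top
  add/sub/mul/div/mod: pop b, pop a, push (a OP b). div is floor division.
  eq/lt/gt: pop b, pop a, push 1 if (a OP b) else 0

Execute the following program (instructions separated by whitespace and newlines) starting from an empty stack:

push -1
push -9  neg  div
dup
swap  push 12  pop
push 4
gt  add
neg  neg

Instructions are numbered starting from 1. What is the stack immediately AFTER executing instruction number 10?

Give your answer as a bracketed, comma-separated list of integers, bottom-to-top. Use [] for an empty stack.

Answer: [-1, 0]

Derivation:
Step 1 ('push -1'): [-1]
Step 2 ('push -9'): [-1, -9]
Step 3 ('neg'): [-1, 9]
Step 4 ('div'): [-1]
Step 5 ('dup'): [-1, -1]
Step 6 ('swap'): [-1, -1]
Step 7 ('push 12'): [-1, -1, 12]
Step 8 ('pop'): [-1, -1]
Step 9 ('push 4'): [-1, -1, 4]
Step 10 ('gt'): [-1, 0]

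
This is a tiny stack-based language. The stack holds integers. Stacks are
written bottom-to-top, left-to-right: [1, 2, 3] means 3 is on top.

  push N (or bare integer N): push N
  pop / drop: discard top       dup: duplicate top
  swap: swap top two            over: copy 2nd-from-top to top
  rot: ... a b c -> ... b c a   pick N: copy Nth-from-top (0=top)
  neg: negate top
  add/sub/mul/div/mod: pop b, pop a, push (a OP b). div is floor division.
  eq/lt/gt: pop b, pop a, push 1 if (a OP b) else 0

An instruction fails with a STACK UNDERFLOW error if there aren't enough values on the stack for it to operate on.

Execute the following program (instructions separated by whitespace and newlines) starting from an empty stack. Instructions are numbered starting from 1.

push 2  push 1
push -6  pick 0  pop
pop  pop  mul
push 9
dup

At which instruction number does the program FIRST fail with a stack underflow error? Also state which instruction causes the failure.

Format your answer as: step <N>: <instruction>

Answer: step 8: mul

Derivation:
Step 1 ('push 2'): stack = [2], depth = 1
Step 2 ('push 1'): stack = [2, 1], depth = 2
Step 3 ('push -6'): stack = [2, 1, -6], depth = 3
Step 4 ('pick 0'): stack = [2, 1, -6, -6], depth = 4
Step 5 ('pop'): stack = [2, 1, -6], depth = 3
Step 6 ('pop'): stack = [2, 1], depth = 2
Step 7 ('pop'): stack = [2], depth = 1
Step 8 ('mul'): needs 2 value(s) but depth is 1 — STACK UNDERFLOW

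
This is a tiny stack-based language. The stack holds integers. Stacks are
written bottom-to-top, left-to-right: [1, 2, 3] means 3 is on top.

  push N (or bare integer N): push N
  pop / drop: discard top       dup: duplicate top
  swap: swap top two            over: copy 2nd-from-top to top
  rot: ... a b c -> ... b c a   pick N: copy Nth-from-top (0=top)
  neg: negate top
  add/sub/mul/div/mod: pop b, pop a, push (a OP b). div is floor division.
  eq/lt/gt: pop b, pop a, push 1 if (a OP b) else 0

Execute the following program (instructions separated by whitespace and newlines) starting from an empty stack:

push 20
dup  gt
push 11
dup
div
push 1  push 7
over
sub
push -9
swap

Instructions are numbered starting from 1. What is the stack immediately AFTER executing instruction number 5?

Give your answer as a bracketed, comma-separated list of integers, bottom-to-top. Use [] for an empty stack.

Step 1 ('push 20'): [20]
Step 2 ('dup'): [20, 20]
Step 3 ('gt'): [0]
Step 4 ('push 11'): [0, 11]
Step 5 ('dup'): [0, 11, 11]

Answer: [0, 11, 11]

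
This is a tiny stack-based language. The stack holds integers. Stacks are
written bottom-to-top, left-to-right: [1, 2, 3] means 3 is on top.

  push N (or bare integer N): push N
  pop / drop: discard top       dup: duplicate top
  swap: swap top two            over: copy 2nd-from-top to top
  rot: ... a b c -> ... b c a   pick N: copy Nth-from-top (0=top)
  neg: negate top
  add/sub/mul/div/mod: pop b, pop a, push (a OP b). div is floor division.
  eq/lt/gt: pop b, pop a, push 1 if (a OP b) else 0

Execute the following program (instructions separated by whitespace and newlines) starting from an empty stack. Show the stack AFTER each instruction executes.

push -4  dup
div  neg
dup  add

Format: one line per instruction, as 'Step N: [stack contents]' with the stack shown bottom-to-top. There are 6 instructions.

Step 1: [-4]
Step 2: [-4, -4]
Step 3: [1]
Step 4: [-1]
Step 5: [-1, -1]
Step 6: [-2]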